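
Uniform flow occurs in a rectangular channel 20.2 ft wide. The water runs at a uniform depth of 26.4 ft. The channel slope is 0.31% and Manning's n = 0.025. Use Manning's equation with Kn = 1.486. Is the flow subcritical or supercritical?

subcritical

Flow area A = b·y = 20.2 × 26.4 = 533.3 ft². Wetted perimeter P = b + 2y = 20.2 + 2×26.4 = 73 ft.
Hydraulic radius R = A/P = 533.3/73 = 7.305 ft.
V = (1.486/n) R^(2/3) √S = (1.486/0.025) × 7.305^(2/3) × √0.0031 = 12.46 ft/s. Hydraulic depth D_h = A/T = 533.3/20.2 = 26.4 ft.
Froude number Fr = V/√(g·D_h) = 12.46/√(32.2×26.4) = 0.427, which is less than 1, so the flow is subcritical.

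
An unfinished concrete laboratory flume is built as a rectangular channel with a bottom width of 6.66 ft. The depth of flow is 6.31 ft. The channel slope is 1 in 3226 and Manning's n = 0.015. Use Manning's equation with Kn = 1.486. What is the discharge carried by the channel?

Flow area A = b·y = 6.66 × 6.31 = 42.02 ft². Wetted perimeter P = b + 2y = 6.66 + 2×6.31 = 19.28 ft.
Hydraulic radius R = A/P = 42.02/19.28 = 2.18 ft.
Manning's equation: Q = (1.486/n) A R^(2/3) S^(1/2) = (1.486/0.015) × 42.02 × 2.18^(2/3) × 0.00031^(1/2) = 123 ft³/s.

Q = 123 ft³/s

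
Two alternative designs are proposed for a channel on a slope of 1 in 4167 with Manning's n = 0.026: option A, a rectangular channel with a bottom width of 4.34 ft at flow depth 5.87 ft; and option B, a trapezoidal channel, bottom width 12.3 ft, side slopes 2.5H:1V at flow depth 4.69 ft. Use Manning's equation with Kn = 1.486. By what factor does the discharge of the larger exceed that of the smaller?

6.77

Channel A: Flow area A = b·y = 4.34 × 5.87 = 25.48 ft². Wetted perimeter P = b + 2y = 4.34 + 2×5.87 = 16.08 ft. Hydraulic radius R = A/P = 25.48/16.08 = 1.584 ft. Q_A = (1.486/0.026)·25.48·1.584^(2/3)·√0.00024 = 30.65 ft³/s.
Channel B: With bottom width b = 12.3 ft and side slope z = 2.5: A = (b + zy)y = (12.3 + 2.5×4.69)×4.69 = 112.7 ft²; P = b + 2y√(1+z²) = 12.3 + 2×4.69×2.693 = 37.56 ft. Hydraulic radius R = A/P = 112.7/37.56 = 3 ft. Q_B = (1.486/0.026)·112.7·3^(2/3)·√0.00024 = 207.5 ft³/s.
The larger discharge is 207.5 ft³/s and the smaller is 30.65 ft³/s; the ratio is 6.77.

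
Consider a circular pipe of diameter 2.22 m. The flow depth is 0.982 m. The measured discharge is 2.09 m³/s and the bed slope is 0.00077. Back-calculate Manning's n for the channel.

n = 0.014

For a circular section of diameter D = 2.22 m at depth y = 0.982 m, the central angle is θ = 2 arccos(1 − 2y/D) = 2.91 rad. Then A = (D²/8)(θ − sin θ) = 1.652 m² and P = Dθ/2 = 3.231 m.
Hydraulic radius R = A/P = 1.652/3.231 = 0.5113 m.
Rearranging Manning's equation: n = (1/Q) A R^(2/3) S^(1/2) = (1/2.09) × 1.652 × 0.5113^(2/3) × √0.00077 = 0.014.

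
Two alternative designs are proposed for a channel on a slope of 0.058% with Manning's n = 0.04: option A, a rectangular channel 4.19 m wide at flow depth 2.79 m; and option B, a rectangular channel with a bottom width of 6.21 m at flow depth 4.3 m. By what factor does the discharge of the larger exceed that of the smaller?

Channel A: Flow area A = b·y = 4.19 × 2.79 = 11.69 m². Wetted perimeter P = b + 2y = 4.19 + 2×2.79 = 9.77 m. Hydraulic radius R = A/P = 11.69/9.77 = 1.197 m. Q_A = (1/0.04)·11.69·1.197^(2/3)·√0.00058 = 7.933 m³/s.
Channel B: Flow area A = b·y = 6.21 × 4.3 = 26.7 m². Wetted perimeter P = b + 2y = 6.21 + 2×4.3 = 14.81 m. Hydraulic radius R = A/P = 26.7/14.81 = 1.803 m. Q_B = (1/0.04)·26.7·1.803^(2/3)·√0.00058 = 23.82 m³/s.
The larger discharge is 23.82 m³/s and the smaller is 7.933 m³/s; the ratio is 3.

3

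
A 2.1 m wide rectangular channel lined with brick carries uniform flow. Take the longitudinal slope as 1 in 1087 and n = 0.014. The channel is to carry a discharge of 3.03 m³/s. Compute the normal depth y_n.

y_n = 1.03 m

Manning's equation rearranged: A R^(2/3) = nQ / (1·√S) = 0.014 × 3.03 / (√0.00092) = 1.399.
At y = 1.29 m: A R^(2/3) = 1.882 — high.
At y = 0.847 m: A R^(2/3) = 1.073 — low.
At y = 1.03 m: A R^(2/3) = 1.399 — ≈ 1.399.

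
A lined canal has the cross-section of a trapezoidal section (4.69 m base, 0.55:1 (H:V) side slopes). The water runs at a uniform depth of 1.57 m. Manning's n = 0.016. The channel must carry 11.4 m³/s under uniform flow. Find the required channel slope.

With bottom width b = 4.69 m and side slope z = 0.55: A = (b + zy)y = (4.69 + 0.55×1.57)×1.57 = 8.719 m²; P = b + 2y√(1+z²) = 4.69 + 2×1.57×1.141 = 8.274 m.
Hydraulic radius R = A/P = 8.719/8.274 = 1.054 m.
From Manning's equation, S = [nQ / (1 A R^(2/3))]² = [0.016 × 11.4 / (1 × 8.719 × 1.054^(2/3))]² = 0.000408.

S = 0.000408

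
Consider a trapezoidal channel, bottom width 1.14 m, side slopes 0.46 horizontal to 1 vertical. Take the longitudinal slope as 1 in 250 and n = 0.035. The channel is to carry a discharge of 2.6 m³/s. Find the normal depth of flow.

y_n = 1.25 m

Manning's equation rearranged: A R^(2/3) = nQ / (1·√S) = 0.035 × 2.6 / (√0.004) = 1.439.
At y = 1.56 m: A R^(2/3) = 2.138 — too large.
At y = 1.03 m: A R^(2/3) = 1.03 — too small.
At y = 1.25 m: A R^(2/3) = 1.441 — matches.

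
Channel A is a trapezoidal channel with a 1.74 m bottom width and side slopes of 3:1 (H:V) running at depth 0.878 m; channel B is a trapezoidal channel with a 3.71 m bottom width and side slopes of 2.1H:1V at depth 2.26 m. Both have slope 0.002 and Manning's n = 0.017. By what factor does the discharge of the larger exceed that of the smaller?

9.29

Channel A: With bottom width b = 1.74 m and side slope z = 3: A = (b + zy)y = (1.74 + 3×0.878)×0.878 = 3.84 m²; P = b + 2y√(1+z²) = 1.74 + 2×0.878×3.162 = 7.293 m. Hydraulic radius R = A/P = 3.84/7.293 = 0.5266 m. Q_A = (1/0.017)·3.84·0.5266^(2/3)·√0.002 = 6.588 m³/s.
Channel B: With bottom width b = 3.71 m and side slope z = 2.1: A = (b + zy)y = (3.71 + 2.1×2.26)×2.26 = 19.11 m²; P = b + 2y√(1+z²) = 3.71 + 2×2.26×2.326 = 14.22 m. Hydraulic radius R = A/P = 19.11/14.22 = 1.344 m. Q_B = (1/0.017)·19.11·1.344^(2/3)·√0.002 = 61.21 m³/s.
The larger discharge is 61.21 m³/s and the smaller is 6.588 m³/s; the ratio is 9.29.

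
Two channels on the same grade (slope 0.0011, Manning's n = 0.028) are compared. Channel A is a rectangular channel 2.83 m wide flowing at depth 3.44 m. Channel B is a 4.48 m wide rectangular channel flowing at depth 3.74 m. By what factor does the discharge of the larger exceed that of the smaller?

Channel A: Flow area A = b·y = 2.83 × 3.44 = 9.735 m². Wetted perimeter P = b + 2y = 2.83 + 2×3.44 = 9.71 m. Hydraulic radius R = A/P = 9.735/9.71 = 1.003 m. Q_A = (1/0.028)·9.735·1.003^(2/3)·√0.0011 = 11.55 m³/s.
Channel B: Flow area A = b·y = 4.48 × 3.74 = 16.76 m². Wetted perimeter P = b + 2y = 4.48 + 2×3.74 = 11.96 m. Hydraulic radius R = A/P = 16.76/11.96 = 1.401 m. Q_B = (1/0.028)·16.76·1.401^(2/3)·√0.0011 = 24.85 m³/s.
The larger discharge is 24.85 m³/s and the smaller is 11.55 m³/s; the ratio is 2.15.

2.15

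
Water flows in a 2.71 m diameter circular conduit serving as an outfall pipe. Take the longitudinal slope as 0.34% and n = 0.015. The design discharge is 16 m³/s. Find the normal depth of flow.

y_n = 2.06 m

Manning's equation rearranged: A R^(2/3) = nQ / (1·√S) = 0.015 × 16 / (√0.0034) = 4.116.
Try y = 1.77 m: A R^(2/3) = 3.389 — low.
Try y = 2.35 m: A R^(2/3) = 4.649 — high.
Try y = 2.06 m: A R^(2/3) = 4.12 — matches.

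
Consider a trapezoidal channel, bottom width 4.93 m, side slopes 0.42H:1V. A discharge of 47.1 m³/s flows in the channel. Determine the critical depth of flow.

At critical depth, Q² T / (g A³) = 1, i.e. A³/T = Q²/g = 47.1²/9.81 = 226.1.
At y = 2.17 m: A³/T = 301.6 — too large.
At y = 1.71 m: A³/T = 141.5 — too small.
At y = 1.98 m: A³/T = 225.2 — matches.

y_c = 1.98 m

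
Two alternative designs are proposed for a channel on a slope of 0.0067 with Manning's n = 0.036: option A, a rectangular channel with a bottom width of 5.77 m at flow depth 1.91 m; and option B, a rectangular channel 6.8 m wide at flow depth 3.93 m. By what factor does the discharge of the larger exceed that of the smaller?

3.3

Channel A: Flow area A = b·y = 5.77 × 1.91 = 11.02 m². Wetted perimeter P = b + 2y = 5.77 + 2×1.91 = 9.59 m. Hydraulic radius R = A/P = 11.02/9.59 = 1.149 m. Q_A = (1/0.036)·11.02·1.149^(2/3)·√0.0067 = 27.49 m³/s.
Channel B: Flow area A = b·y = 6.8 × 3.93 = 26.72 m². Wetted perimeter P = b + 2y = 6.8 + 2×3.93 = 14.66 m. Hydraulic radius R = A/P = 26.72/14.66 = 1.823 m. Q_B = (1/0.036)·26.72·1.823^(2/3)·√0.0067 = 90.67 m³/s.
The larger discharge is 90.67 m³/s and the smaller is 27.49 m³/s; the ratio is 3.3.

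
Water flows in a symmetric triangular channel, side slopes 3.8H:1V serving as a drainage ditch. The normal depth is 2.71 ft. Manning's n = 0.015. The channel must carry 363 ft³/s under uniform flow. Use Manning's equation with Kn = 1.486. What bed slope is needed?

S = 0.012

For a triangular section with side slope z = 3.8: A = zy² = 3.8×2.71² = 27.91 ft²; P = 2y√(1+z²) = 2×2.71×3.929 = 21.3 ft.
Hydraulic radius R = A/P = 27.91/21.3 = 1.31 ft.
From Manning's equation, S = [nQ / (1.486 A R^(2/3))]² = [0.015 × 363 / (1.486 × 27.91 × 1.31^(2/3))]² = 0.012.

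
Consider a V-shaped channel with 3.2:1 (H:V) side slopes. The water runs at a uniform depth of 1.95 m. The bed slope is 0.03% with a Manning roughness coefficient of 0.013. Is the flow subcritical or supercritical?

For a triangular section with side slope z = 3.2: A = zy² = 3.2×1.95² = 12.17 m²; P = 2y√(1+z²) = 2×1.95×3.353 = 13.08 m.
Hydraulic radius R = A/P = 12.17/13.08 = 0.9306 m.
V = (1/n) R^(2/3) √S = (1/0.013) × 0.9306^(2/3) × √0.0003 = 1.27 m/s. Hydraulic depth D_h = A/T = 12.17/12.48 = 0.975 m.
Froude number Fr = V/√(g·D_h) = 1.27/√(9.81×0.975) = 0.411, which is less than 1, so the flow is subcritical.

subcritical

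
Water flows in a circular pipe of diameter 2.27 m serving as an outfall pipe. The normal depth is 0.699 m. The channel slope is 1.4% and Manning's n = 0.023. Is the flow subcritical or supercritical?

supercritical

For a circular section of diameter D = 2.27 m at depth y = 0.699 m, the central angle is θ = 2 arccos(1 − 2y/D) = 2.353 rad. Then A = (D²/8)(θ − sin θ) = 1.059 m² and P = Dθ/2 = 2.671 m.
Hydraulic radius R = A/P = 1.059/2.671 = 0.3964 m.
V = (1/n) R^(2/3) √S = (1/0.023) × 0.3964^(2/3) × √0.014 = 2.776 m/s. Hydraulic depth D_h = A/T = 1.059/2.096 = 0.5052 m.
Froude number Fr = V/√(g·D_h) = 2.776/√(9.81×0.5052) = 1.25, which is greater than 1, so the flow is supercritical.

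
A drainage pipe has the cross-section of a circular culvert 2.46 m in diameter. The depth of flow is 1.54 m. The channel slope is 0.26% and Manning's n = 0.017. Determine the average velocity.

For a circular section of diameter D = 2.46 m at depth y = 1.54 m, the central angle is θ = 2 arccos(1 − 2y/D) = 3.651 rad. Then A = (D²/8)(θ − sin θ) = 3.131 m² and P = Dθ/2 = 4.491 m.
Hydraulic radius R = A/P = 3.131/4.491 = 0.6972 m.
From Manning's equation, V = (1/n) R^(2/3) S^(1/2) = (1/0.017) × 0.6972^(2/3) × 0.0026^(1/2) = 2.36 m/s.

V = 2.36 m/s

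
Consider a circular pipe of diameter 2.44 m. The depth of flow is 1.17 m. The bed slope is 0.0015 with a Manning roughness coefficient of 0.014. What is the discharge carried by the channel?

For a circular section of diameter D = 2.44 m at depth y = 1.17 m, the central angle is θ = 2 arccos(1 − 2y/D) = 3.06 rad. Then A = (D²/8)(θ − sin θ) = 2.216 m² and P = Dθ/2 = 3.733 m.
Hydraulic radius R = A/P = 2.216/3.733 = 0.5937 m.
Manning's equation: Q = (1/n) A R^(2/3) S^(1/2) = (1/0.014) × 2.216 × 0.5937^(2/3) × 0.0015^(1/2) = 4.33 m³/s.

Q = 4.33 m³/s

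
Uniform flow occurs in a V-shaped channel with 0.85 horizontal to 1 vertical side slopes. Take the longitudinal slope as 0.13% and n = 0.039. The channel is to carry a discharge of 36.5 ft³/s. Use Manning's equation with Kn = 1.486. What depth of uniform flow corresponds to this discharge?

y_n = 4.82 ft

Manning's equation rearranged: A R^(2/3) = nQ / (1.486·√S) = 0.039 × 36.5 / (1.486 × √0.0013) = 26.57.
Trying y = 5.8 ft: A R^(2/3) = 43.53 — too large.
Trying y = 4.01 ft: A R^(2/3) = 16.27 — too small.
Trying y = 4.82 ft: A R^(2/3) = 26.57 — close enough.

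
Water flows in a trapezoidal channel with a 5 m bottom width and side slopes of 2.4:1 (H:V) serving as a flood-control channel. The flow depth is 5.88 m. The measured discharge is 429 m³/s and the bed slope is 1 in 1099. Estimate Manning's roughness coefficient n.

With bottom width b = 5 m and side slope z = 2.4: A = (b + zy)y = (5 + 2.4×5.88)×5.88 = 112.4 m²; P = b + 2y√(1+z²) = 5 + 2×5.88×2.6 = 35.58 m.
Hydraulic radius R = A/P = 112.4/35.58 = 3.159 m.
Rearranging Manning's equation: n = (1/Q) A R^(2/3) S^(1/2) = (1/429) × 112.4 × 3.159^(2/3) × √0.0009099 = 0.017.

n = 0.017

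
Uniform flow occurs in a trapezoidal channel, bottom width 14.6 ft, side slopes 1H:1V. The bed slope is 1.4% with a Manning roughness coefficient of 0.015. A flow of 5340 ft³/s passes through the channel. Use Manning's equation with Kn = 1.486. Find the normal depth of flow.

Manning's equation rearranged: A R^(2/3) = nQ / (1.486·√S) = 0.015 × 5340 / (1.486 × √0.014) = 455.6.
At y = 8.94 ft: A R^(2/3) = 637.8 — too large.
At y = 5.3 ft: A R^(2/3) = 246.1 — too small.
At y = 7.46 ft: A R^(2/3) = 455.8 — ≈ 455.6.

y_n = 7.46 ft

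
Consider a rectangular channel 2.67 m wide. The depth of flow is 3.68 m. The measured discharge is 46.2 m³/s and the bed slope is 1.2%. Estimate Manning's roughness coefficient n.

Flow area A = b·y = 2.67 × 3.68 = 9.826 m². Wetted perimeter P = b + 2y = 2.67 + 2×3.68 = 10.03 m.
Hydraulic radius R = A/P = 9.826/10.03 = 0.9796 m.
Rearranging Manning's equation: n = (1/Q) A R^(2/3) S^(1/2) = (1/46.2) × 9.826 × 0.9796^(2/3) × √0.012 = 0.023.

n = 0.023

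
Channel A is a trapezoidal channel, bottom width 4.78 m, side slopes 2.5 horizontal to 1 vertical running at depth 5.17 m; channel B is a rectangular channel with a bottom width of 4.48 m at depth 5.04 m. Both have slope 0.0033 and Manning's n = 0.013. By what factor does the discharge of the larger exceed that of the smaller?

6.02

Channel A: With bottom width b = 4.78 m and side slope z = 2.5: A = (b + zy)y = (4.78 + 2.5×5.17)×5.17 = 91.53 m²; P = b + 2y√(1+z²) = 4.78 + 2×5.17×2.693 = 32.62 m. Hydraulic radius R = A/P = 91.53/32.62 = 2.806 m. Q_A = (1/0.013)·91.53·2.806^(2/3)·√0.0033 = 804.7 m³/s.
Channel B: Flow area A = b·y = 4.48 × 5.04 = 22.58 m². Wetted perimeter P = b + 2y = 4.48 + 2×5.04 = 14.56 m. Hydraulic radius R = A/P = 22.58/14.56 = 1.551 m. Q_B = (1/0.013)·22.58·1.551^(2/3)·√0.0033 = 133.7 m³/s.
The larger discharge is 804.7 m³/s and the smaller is 133.7 m³/s; the ratio is 6.02.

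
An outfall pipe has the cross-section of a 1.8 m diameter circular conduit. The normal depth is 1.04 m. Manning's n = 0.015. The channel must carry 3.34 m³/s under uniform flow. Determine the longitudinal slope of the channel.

S = 0.0028

For a circular section of diameter D = 1.8 m at depth y = 1.04 m, the central angle is θ = 2 arccos(1 − 2y/D) = 3.454 rad. Then A = (D²/8)(θ − sin θ) = 1.523 m² and P = Dθ/2 = 3.109 m.
Hydraulic radius R = A/P = 1.523/3.109 = 0.49 m.
From Manning's equation, S = [nQ / (1 A R^(2/3))]² = [0.015 × 3.34 / (1 × 1.523 × 0.49^(2/3))]² = 0.0028.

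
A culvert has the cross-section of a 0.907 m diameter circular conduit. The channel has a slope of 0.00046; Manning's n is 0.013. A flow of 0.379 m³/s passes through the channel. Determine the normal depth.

Manning's equation rearranged: A R^(2/3) = nQ / (1·√S) = 0.013 × 0.379 / (√0.00046) = 0.2297.
Try y = 0.844 m: A R^(2/3) = 0.2583 — high.
Try y = 0.564 m: A R^(2/3) = 0.1704 — low.
Try y = 0.71 m: A R^(2/3) = 0.2297 — close enough.

y_n = 0.71 m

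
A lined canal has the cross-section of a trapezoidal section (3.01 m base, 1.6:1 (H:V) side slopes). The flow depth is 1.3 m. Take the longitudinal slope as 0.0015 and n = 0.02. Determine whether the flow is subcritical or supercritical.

With bottom width b = 3.01 m and side slope z = 1.6: A = (b + zy)y = (3.01 + 1.6×1.3)×1.3 = 6.617 m²; P = b + 2y√(1+z²) = 3.01 + 2×1.3×1.887 = 7.916 m.
Hydraulic radius R = A/P = 6.617/7.916 = 0.8359 m.
V = (1/n) R^(2/3) √S = (1/0.02) × 0.8359^(2/3) × √0.0015 = 1.718 m/s. Hydraulic depth D_h = A/T = 6.617/7.17 = 0.9229 m.
Froude number Fr = V/√(g·D_h) = 1.718/√(9.81×0.9229) = 0.571, which is less than 1, so the flow is subcritical.

subcritical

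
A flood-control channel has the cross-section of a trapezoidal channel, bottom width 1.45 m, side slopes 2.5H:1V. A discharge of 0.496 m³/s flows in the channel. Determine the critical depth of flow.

At critical depth, Q² T / (g A³) = 1, i.e. A³/T = Q²/g = 0.496²/9.81 = 0.02508.
Trying y = 0.146 m: A³/T = 0.008536 — short.
Trying y = 0.225 m: A³/T = 0.03606 — over.
Trying y = 0.202 m: A³/T = 0.02504 — ≈ 0.02508.

y_c = 0.202 m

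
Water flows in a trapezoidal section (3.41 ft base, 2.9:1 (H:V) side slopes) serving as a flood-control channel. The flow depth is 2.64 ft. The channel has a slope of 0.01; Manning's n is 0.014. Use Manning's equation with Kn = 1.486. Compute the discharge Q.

Q = 405 ft³/s

With bottom width b = 3.41 ft and side slope z = 2.9: A = (b + zy)y = (3.41 + 2.9×2.64)×2.64 = 29.21 ft²; P = b + 2y√(1+z²) = 3.41 + 2×2.64×3.068 = 19.61 ft.
Hydraulic radius R = A/P = 29.21/19.61 = 1.49 ft.
Manning's equation: Q = (1.486/n) A R^(2/3) S^(1/2) = (1.486/0.014) × 29.21 × 1.49^(2/3) × 0.01^(1/2) = 405 ft³/s.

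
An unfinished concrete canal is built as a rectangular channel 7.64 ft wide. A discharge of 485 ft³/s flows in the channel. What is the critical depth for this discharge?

For a rectangular channel, critical depth y_c = (q²/g)^(1/3) where q = Q/b = 485/7.64 = 63.48 ft²/s.
So y_c = (63.48²/32.2)^(1/3) = 5 ft.

y_c = 5 ft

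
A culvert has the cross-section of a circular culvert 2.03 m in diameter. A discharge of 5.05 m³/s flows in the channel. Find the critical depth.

y_c = 1.07 m

At critical depth, Q² T / (g A³) = 1, i.e. A³/T = Q²/g = 5.05²/9.81 = 2.6.
At y = 0.876 m: A³/T = 1.188 — short.
At y = 1.3 m: A³/T = 5.385 — over.
At y = 1.07 m: A³/T = 2.554 — close enough.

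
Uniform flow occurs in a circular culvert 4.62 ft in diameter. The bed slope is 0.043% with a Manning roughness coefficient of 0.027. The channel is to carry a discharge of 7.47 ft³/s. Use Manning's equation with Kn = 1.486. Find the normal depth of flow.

Manning's equation rearranged: A R^(2/3) = nQ / (1.486·√S) = 0.027 × 7.47 / (1.486 × √0.00043) = 6.545.
Try y = 1.67 ft: A R^(2/3) = 5.155 — short.
Try y = 1.9 ft: A R^(2/3) = 6.541 — matches.

y_n = 1.9 ft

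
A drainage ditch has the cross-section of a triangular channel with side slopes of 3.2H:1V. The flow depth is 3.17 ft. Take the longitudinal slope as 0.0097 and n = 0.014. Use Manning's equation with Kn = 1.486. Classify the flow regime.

For a triangular section with side slope z = 3.2: A = zy² = 3.2×3.17² = 32.16 ft²; P = 2y√(1+z²) = 2×3.17×3.353 = 21.26 ft.
Hydraulic radius R = A/P = 32.16/21.26 = 1.513 ft.
V = (1.486/n) R^(2/3) √S = (1.486/0.014) × 1.513^(2/3) × √0.0097 = 13.78 ft/s. Hydraulic depth D_h = A/T = 32.16/20.29 = 1.585 ft.
Froude number Fr = V/√(g·D_h) = 13.78/√(32.2×1.585) = 1.93, which is greater than 1, so the flow is supercritical.

supercritical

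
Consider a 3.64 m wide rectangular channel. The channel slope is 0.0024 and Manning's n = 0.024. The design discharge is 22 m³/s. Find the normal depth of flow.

Manning's equation rearranged: A R^(2/3) = nQ / (1·√S) = 0.024 × 22 / (√0.0024) = 10.78.
At y = 2.25 m: A R^(2/3) = 8.224 — too small.
At y = 2.78 m: A R^(2/3) = 10.78 — ≈ 10.78.

y_n = 2.78 m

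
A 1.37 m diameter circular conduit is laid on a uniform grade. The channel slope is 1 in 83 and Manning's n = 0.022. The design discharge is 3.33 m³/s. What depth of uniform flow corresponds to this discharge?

Manning's equation rearranged: A R^(2/3) = nQ / (1·√S) = 0.022 × 3.33 / (√0.01205) = 0.6674.
At y = 1.26 m: A R^(2/3) = 0.7744 — high.
At y = 0.716 m: A R^(2/3) = 0.3887 — low.
At y = 1.04 m: A R^(2/3) = 0.6672 — matches.

y_n = 1.04 m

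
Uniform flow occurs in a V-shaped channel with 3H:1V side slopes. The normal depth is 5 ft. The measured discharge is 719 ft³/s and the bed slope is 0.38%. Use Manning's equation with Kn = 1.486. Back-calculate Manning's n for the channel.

For a triangular section with side slope z = 3: A = zy² = 3×5² = 75 ft²; P = 2y√(1+z²) = 2×5×3.162 = 31.62 ft.
Hydraulic radius R = A/P = 75/31.62 = 2.372 ft.
Rearranging Manning's equation: n = (1.486/Q) A R^(2/3) S^(1/2) = (1.486/719) × 75 × 2.372^(2/3) × √0.0038 = 0.017.

n = 0.017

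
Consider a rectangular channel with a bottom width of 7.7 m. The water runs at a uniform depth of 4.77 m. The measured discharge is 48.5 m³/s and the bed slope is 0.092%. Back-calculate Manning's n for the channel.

Flow area A = b·y = 7.7 × 4.77 = 36.73 m². Wetted perimeter P = b + 2y = 7.7 + 2×4.77 = 17.24 m.
Hydraulic radius R = A/P = 36.73/17.24 = 2.13 m.
Rearranging Manning's equation: n = (1/Q) A R^(2/3) S^(1/2) = (1/48.5) × 36.73 × 2.13^(2/3) × √0.00092 = 0.038.

n = 0.038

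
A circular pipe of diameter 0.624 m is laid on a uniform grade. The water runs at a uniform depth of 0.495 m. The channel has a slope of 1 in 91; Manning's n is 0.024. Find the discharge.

Q = 0.375 m³/s

For a circular section of diameter D = 0.624 m at depth y = 0.495 m, the central angle is θ = 2 arccos(1 − 2y/D) = 4.395 rad. Then A = (D²/8)(θ − sin θ) = 0.2602 m² and P = Dθ/2 = 1.371 m.
Hydraulic radius R = A/P = 0.2602/1.371 = 0.1897 m.
Manning's equation: Q = (1/n) A R^(2/3) S^(1/2) = (1/0.024) × 0.2602 × 0.1897^(2/3) × 0.01099^(1/2) = 0.375 m³/s.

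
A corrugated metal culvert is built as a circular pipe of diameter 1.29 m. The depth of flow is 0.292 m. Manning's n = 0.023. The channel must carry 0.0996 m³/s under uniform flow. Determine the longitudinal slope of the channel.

For a circular section of diameter D = 1.29 m at depth y = 0.292 m, the central angle is θ = 2 arccos(1 − 2y/D) = 1.983 rad. Then A = (D²/8)(θ − sin θ) = 0.222 m² and P = Dθ/2 = 1.279 m.
Hydraulic radius R = A/P = 0.222/1.279 = 0.1735 m.
From Manning's equation, S = [nQ / (1 A R^(2/3))]² = [0.023 × 0.0996 / (1 × 0.222 × 0.1735^(2/3))]² = 0.0011.

S = 0.0011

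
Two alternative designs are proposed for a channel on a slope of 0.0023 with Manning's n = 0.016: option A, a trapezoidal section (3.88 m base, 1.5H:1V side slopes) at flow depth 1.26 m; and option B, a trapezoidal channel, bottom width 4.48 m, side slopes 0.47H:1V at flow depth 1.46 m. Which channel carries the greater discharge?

channel B

Channel A: With bottom width b = 3.88 m and side slope z = 1.5: A = (b + zy)y = (3.88 + 1.5×1.26)×1.26 = 7.27 m²; P = b + 2y√(1+z²) = 3.88 + 2×1.26×1.803 = 8.423 m. Hydraulic radius R = A/P = 7.27/8.423 = 0.8631 m. Q_A = (1/0.016)·7.27·0.8631^(2/3)·√0.0023 = 19.75 m³/s.
Channel B: With bottom width b = 4.48 m and side slope z = 0.47: A = (b + zy)y = (4.48 + 0.47×1.46)×1.46 = 7.543 m²; P = b + 2y√(1+z²) = 4.48 + 2×1.46×1.105 = 7.706 m. Hydraulic radius R = A/P = 7.543/7.706 = 0.9787 m. Q_B = (1/0.016)·7.543·0.9787^(2/3)·√0.0023 = 22.29 m³/s.
Q_A = 19.75 m³/s vs Q_B = 22.29 m³/s, so channel B carries more.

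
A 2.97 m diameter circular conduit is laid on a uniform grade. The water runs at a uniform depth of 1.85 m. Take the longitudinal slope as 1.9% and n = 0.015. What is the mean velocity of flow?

For a circular section of diameter D = 2.97 m at depth y = 1.85 m, the central angle is θ = 2 arccos(1 − 2y/D) = 3.638 rad. Then A = (D²/8)(θ − sin θ) = 4.537 m² and P = Dθ/2 = 5.403 m.
Hydraulic radius R = A/P = 4.537/5.403 = 0.8397 m.
From Manning's equation, V = (1/n) R^(2/3) S^(1/2) = (1/0.015) × 0.8397^(2/3) × 0.019^(1/2) = 8.18 m/s.

V = 8.18 m/s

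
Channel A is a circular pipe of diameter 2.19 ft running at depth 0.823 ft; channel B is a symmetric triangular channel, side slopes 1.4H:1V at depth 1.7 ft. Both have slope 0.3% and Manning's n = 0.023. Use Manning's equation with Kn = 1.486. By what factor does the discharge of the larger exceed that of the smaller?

4.18

Channel A: For a circular section of diameter D = 2.19 ft at depth y = 0.823 ft, the central angle is θ = 2 arccos(1 − 2y/D) = 2.64 rad. Then A = (D²/8)(θ − sin θ) = 1.294 ft² and P = Dθ/2 = 2.89 ft. Hydraulic radius R = A/P = 1.294/2.89 = 0.4477 ft. Q_A = (1.486/0.023)·1.294·0.4477^(2/3)·√0.003 = 2.68 ft³/s.
Channel B: For a triangular section with side slope z = 1.4: A = zy² = 1.4×1.7² = 4.046 ft²; P = 2y√(1+z²) = 2×1.7×1.72 = 5.85 ft. Hydraulic radius R = A/P = 4.046/5.85 = 0.6917 ft. Q_B = (1.486/0.023)·4.046·0.6917^(2/3)·√0.003 = 11.2 ft³/s.
The larger discharge is 11.2 ft³/s and the smaller is 2.68 ft³/s; the ratio is 4.18.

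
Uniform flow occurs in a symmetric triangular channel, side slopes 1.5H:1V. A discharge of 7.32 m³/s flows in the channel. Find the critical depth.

At critical depth, Q² T / (g A³) = 1, i.e. A³/T = Q²/g = 7.32²/9.81 = 5.462.
Trying y = 0.959 m: A³/T = 0.9125 — short.
Trying y = 1.69 m: A³/T = 15.51 — over.
Trying y = 1.37 m: A³/T = 5.429 — matches.

y_c = 1.37 m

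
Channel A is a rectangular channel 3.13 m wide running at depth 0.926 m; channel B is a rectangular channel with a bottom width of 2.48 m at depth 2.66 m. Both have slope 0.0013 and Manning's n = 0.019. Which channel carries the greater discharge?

channel B

Channel A: Flow area A = b·y = 3.13 × 0.926 = 2.898 m². Wetted perimeter P = b + 2y = 3.13 + 2×0.926 = 4.982 m. Hydraulic radius R = A/P = 2.898/4.982 = 0.5818 m. Q_A = (1/0.019)·2.898·0.5818^(2/3)·√0.0013 = 3.833 m³/s.
Channel B: Flow area A = b·y = 2.48 × 2.66 = 6.597 m². Wetted perimeter P = b + 2y = 2.48 + 2×2.66 = 7.8 m. Hydraulic radius R = A/P = 6.597/7.8 = 0.8457 m. Q_B = (1/0.019)·6.597·0.8457^(2/3)·√0.0013 = 11.2 m³/s.
Q_A = 3.833 m³/s vs Q_B = 11.2 m³/s, so channel B carries more.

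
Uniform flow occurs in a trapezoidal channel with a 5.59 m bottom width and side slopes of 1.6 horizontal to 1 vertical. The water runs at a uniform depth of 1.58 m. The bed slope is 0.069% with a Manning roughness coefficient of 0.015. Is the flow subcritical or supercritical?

With bottom width b = 5.59 m and side slope z = 1.6: A = (b + zy)y = (5.59 + 1.6×1.58)×1.58 = 12.83 m²; P = b + 2y√(1+z²) = 5.59 + 2×1.58×1.887 = 11.55 m.
Hydraulic radius R = A/P = 12.83/11.55 = 1.11 m.
V = (1/n) R^(2/3) √S = (1/0.015) × 1.11^(2/3) × √0.00069 = 1.878 m/s. Hydraulic depth D_h = A/T = 12.83/10.65 = 1.205 m.
Froude number Fr = V/√(g·D_h) = 1.878/√(9.81×1.205) = 0.546, which is less than 1, so the flow is subcritical.

subcritical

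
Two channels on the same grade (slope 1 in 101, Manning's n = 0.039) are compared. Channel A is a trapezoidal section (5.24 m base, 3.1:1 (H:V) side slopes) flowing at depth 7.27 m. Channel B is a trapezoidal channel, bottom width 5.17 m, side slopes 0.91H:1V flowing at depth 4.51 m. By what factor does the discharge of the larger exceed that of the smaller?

Channel A: With bottom width b = 5.24 m and side slope z = 3.1: A = (b + zy)y = (5.24 + 3.1×7.27)×7.27 = 201.9 m²; P = b + 2y√(1+z²) = 5.24 + 2×7.27×3.257 = 52.6 m. Hydraulic radius R = A/P = 201.9/52.6 = 3.839 m. Q_A = (1/0.039)·201.9·3.839^(2/3)·√0.009901 = 1263 m³/s.
Channel B: With bottom width b = 5.17 m and side slope z = 0.91: A = (b + zy)y = (5.17 + 0.91×4.51)×4.51 = 41.83 m²; P = b + 2y√(1+z²) = 5.17 + 2×4.51×1.352 = 17.37 m. Hydraulic radius R = A/P = 41.83/17.37 = 2.409 m. Q_B = (1/0.039)·41.83·2.409^(2/3)·√0.009901 = 191.7 m³/s.
The larger discharge is 1263 m³/s and the smaller is 191.7 m³/s; the ratio is 6.59.

6.59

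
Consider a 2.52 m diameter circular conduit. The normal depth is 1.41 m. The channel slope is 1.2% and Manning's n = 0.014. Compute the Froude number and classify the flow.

For a circular section of diameter D = 2.52 m at depth y = 1.41 m, the central angle is θ = 2 arccos(1 − 2y/D) = 3.38 rad. Then A = (D²/8)(θ − sin θ) = 2.871 m² and P = Dθ/2 = 4.259 m.
Hydraulic radius R = A/P = 2.871/4.259 = 0.6741 m.
V = (1/n) R^(2/3) √S = (1/0.014) × 0.6741^(2/3) × √0.012 = 6.015 m/s. Hydraulic depth D_h = A/T = 2.871/2.502 = 1.147 m.
Froude number Fr = V/√(g·D_h) = 6.015/√(9.81×1.147) = 1.79, which is greater than 1, so the flow is supercritical.

supercritical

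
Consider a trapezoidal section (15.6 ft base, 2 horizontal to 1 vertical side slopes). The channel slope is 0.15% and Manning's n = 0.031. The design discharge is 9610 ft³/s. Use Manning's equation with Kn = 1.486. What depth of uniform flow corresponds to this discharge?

y_n = 19.7 ft

Manning's equation rearranged: A R^(2/3) = nQ / (1.486·√S) = 0.031 × 9610 / (1.486 × √0.0015) = 5176.
At y = 22.2 ft: A R^(2/3) = 6823 — over.
At y = 16.4 ft: A R^(2/3) = 3415 — short.
At y = 19.7 ft: A R^(2/3) = 5178 — close enough.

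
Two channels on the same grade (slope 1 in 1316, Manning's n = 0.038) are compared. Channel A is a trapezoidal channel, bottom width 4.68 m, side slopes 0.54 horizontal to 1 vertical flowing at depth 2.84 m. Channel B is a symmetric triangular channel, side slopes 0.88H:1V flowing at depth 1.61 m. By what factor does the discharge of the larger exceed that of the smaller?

16

Channel A: With bottom width b = 4.68 m and side slope z = 0.54: A = (b + zy)y = (4.68 + 0.54×2.84)×2.84 = 17.65 m²; P = b + 2y√(1+z²) = 4.68 + 2×2.84×1.136 = 11.14 m. Hydraulic radius R = A/P = 17.65/11.14 = 1.585 m. Q_A = (1/0.038)·17.65·1.585^(2/3)·√0.0007599 = 17.4 m³/s.
Channel B: For a triangular section with side slope z = 0.88: A = zy² = 0.88×1.61² = 2.281 m²; P = 2y√(1+z²) = 2×1.61×1.332 = 4.289 m. Hydraulic radius R = A/P = 2.281/4.289 = 0.5318 m. Q_B = (1/0.038)·2.281·0.5318^(2/3)·√0.0007599 = 1.086 m³/s.
The larger discharge is 17.4 m³/s and the smaller is 1.086 m³/s; the ratio is 16.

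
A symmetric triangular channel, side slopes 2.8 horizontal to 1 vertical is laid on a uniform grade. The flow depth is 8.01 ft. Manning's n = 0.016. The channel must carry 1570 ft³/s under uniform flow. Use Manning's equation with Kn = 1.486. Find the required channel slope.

For a triangular section with side slope z = 2.8: A = zy² = 2.8×8.01² = 179.6 ft²; P = 2y√(1+z²) = 2×8.01×2.973 = 47.63 ft.
Hydraulic radius R = A/P = 179.6/47.63 = 3.772 ft.
From Manning's equation, S = [nQ / (1.486 A R^(2/3))]² = [0.016 × 1570 / (1.486 × 179.6 × 3.772^(2/3))]² = 0.00151.

S = 0.00151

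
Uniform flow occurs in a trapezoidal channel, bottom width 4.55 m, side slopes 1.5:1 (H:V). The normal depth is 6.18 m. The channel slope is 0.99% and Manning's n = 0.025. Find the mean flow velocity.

V = 8.61 m/s

With bottom width b = 4.55 m and side slope z = 1.5: A = (b + zy)y = (4.55 + 1.5×6.18)×6.18 = 85.41 m²; P = b + 2y√(1+z²) = 4.55 + 2×6.18×1.803 = 26.83 m.
Hydraulic radius R = A/P = 85.41/26.83 = 3.183 m.
From Manning's equation, V = (1/n) R^(2/3) S^(1/2) = (1/0.025) × 3.183^(2/3) × 0.0099^(1/2) = 8.61 m/s.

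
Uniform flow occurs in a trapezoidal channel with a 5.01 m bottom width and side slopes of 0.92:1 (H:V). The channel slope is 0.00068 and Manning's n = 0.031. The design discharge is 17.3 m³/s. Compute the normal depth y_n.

y_n = 2.27 m

Manning's equation rearranged: A R^(2/3) = nQ / (1·√S) = 0.031 × 17.3 / (√0.00068) = 20.57.
Trying y = 1.73 m: A R^(2/3) = 12.72 — short.
Trying y = 2.67 m: A R^(2/3) = 27.56 — over.
Trying y = 2.27 m: A R^(2/3) = 20.56 — close enough.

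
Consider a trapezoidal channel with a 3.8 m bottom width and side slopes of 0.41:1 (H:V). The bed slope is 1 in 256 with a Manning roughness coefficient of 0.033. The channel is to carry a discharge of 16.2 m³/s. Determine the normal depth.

y_n = 1.81 m

Manning's equation rearranged: A R^(2/3) = nQ / (1·√S) = 0.033 × 16.2 / (√0.003906) = 8.554.
Try y = 2.28 m: A R^(2/3) = 12.44 — over.
Try y = 1.37 m: A R^(2/3) = 5.503 — short.
Try y = 1.81 m: A R^(2/3) = 8.579 — ≈ 8.554.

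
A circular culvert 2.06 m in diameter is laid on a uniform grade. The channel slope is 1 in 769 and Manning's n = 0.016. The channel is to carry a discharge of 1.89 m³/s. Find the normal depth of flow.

Manning's equation rearranged: A R^(2/3) = nQ / (1·√S) = 0.016 × 1.89 / (√0.0013) = 0.8386.
At y = 1.07 m: A R^(2/3) = 1.142 — too large.
At y = 0.667 m: A R^(2/3) = 0.4857 — too small.
At y = 0.895 m: A R^(2/3) = 0.838 — matches.

y_n = 0.895 m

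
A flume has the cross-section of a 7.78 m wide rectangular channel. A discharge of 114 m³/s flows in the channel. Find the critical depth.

For a rectangular channel, critical depth y_c = (q²/g)^(1/3) where q = Q/b = 114/7.78 = 14.65 m²/s.
So y_c = (14.65²/9.81)^(1/3) = 2.8 m.

y_c = 2.8 m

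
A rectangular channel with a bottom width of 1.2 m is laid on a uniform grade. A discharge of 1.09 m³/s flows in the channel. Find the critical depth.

For a rectangular channel, critical depth y_c = (q²/g)^(1/3) where q = Q/b = 1.09/1.2 = 0.9083 m²/s.
So y_c = (0.9083²/9.81)^(1/3) = 0.438 m.

y_c = 0.438 m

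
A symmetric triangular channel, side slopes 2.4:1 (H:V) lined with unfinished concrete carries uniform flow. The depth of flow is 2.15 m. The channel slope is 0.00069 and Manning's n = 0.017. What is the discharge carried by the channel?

Q = 17.1 m³/s

For a triangular section with side slope z = 2.4: A = zy² = 2.4×2.15² = 11.09 m²; P = 2y√(1+z²) = 2×2.15×2.6 = 11.18 m.
Hydraulic radius R = A/P = 11.09/11.18 = 0.9923 m.
Manning's equation: Q = (1/n) A R^(2/3) S^(1/2) = (1/0.017) × 11.09 × 0.9923^(2/3) × 0.00069^(1/2) = 17.1 m³/s.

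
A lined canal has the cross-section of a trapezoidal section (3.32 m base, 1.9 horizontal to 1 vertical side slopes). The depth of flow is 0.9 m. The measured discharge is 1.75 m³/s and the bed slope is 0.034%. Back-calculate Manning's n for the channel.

n = 0.0351

With bottom width b = 3.32 m and side slope z = 1.9: A = (b + zy)y = (3.32 + 1.9×0.9)×0.9 = 4.527 m²; P = b + 2y√(1+z²) = 3.32 + 2×0.9×2.147 = 7.185 m.
Hydraulic radius R = A/P = 4.527/7.185 = 0.6301 m.
Rearranging Manning's equation: n = (1/Q) A R^(2/3) S^(1/2) = (1/1.75) × 4.527 × 0.6301^(2/3) × √0.00034 = 0.0351.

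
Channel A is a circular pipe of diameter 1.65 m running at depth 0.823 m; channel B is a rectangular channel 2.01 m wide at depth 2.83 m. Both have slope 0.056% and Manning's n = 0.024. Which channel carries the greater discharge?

channel B

Channel A: For a circular section of diameter D = 1.65 m at depth y = 0.823 m, the central angle is θ = 2 arccos(1 − 2y/D) = 3.137 rad. Then A = (D²/8)(θ − sin θ) = 1.066 m² and P = Dθ/2 = 2.588 m. Hydraulic radius R = A/P = 1.066/2.588 = 0.4119 m. Q_A = (1/0.024)·1.066·0.4119^(2/3)·√0.00056 = 0.5817 m³/s.
Channel B: Flow area A = b·y = 2.01 × 2.83 = 5.688 m². Wetted perimeter P = b + 2y = 2.01 + 2×2.83 = 7.67 m. Hydraulic radius R = A/P = 5.688/7.67 = 0.7416 m. Q_B = (1/0.024)·5.688·0.7416^(2/3)·√0.00056 = 4.595 m³/s.
Q_A = 0.5817 m³/s vs Q_B = 4.595 m³/s, so channel B carries more.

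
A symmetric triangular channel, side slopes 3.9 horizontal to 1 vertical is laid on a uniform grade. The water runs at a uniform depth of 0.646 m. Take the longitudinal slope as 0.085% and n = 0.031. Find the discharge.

Q = 0.705 m³/s

For a triangular section with side slope z = 3.9: A = zy² = 3.9×0.646² = 1.628 m²; P = 2y√(1+z²) = 2×0.646×4.026 = 5.202 m.
Hydraulic radius R = A/P = 1.628/5.202 = 0.3129 m.
Manning's equation: Q = (1/n) A R^(2/3) S^(1/2) = (1/0.031) × 1.628 × 0.3129^(2/3) × 0.00085^(1/2) = 0.705 m³/s.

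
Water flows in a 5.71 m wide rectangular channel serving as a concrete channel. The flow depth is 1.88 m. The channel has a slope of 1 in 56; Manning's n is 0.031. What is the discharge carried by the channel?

Q = 50.3 m³/s

Flow area A = b·y = 5.71 × 1.88 = 10.73 m². Wetted perimeter P = b + 2y = 5.71 + 2×1.88 = 9.47 m.
Hydraulic radius R = A/P = 10.73/9.47 = 1.134 m.
Manning's equation: Q = (1/n) A R^(2/3) S^(1/2) = (1/0.031) × 10.73 × 1.134^(2/3) × 0.01786^(1/2) = 50.3 m³/s.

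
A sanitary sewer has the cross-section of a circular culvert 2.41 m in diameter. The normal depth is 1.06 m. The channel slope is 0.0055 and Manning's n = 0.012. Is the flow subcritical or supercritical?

supercritical

For a circular section of diameter D = 2.41 m at depth y = 1.06 m, the central angle is θ = 2 arccos(1 − 2y/D) = 2.9 rad. Then A = (D²/8)(θ − sin θ) = 1.932 m² and P = Dθ/2 = 3.495 m.
Hydraulic radius R = A/P = 1.932/3.495 = 0.5529 m.
V = (1/n) R^(2/3) √S = (1/0.012) × 0.5529^(2/3) × √0.0055 = 4.163 m/s. Hydraulic depth D_h = A/T = 1.932/2.392 = 0.8076 m.
Froude number Fr = V/√(g·D_h) = 4.163/√(9.81×0.8076) = 1.48, which is greater than 1, so the flow is supercritical.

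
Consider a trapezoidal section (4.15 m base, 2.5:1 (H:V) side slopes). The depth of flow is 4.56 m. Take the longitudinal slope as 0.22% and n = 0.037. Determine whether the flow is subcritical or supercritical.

With bottom width b = 4.15 m and side slope z = 2.5: A = (b + zy)y = (4.15 + 2.5×4.56)×4.56 = 70.91 m²; P = b + 2y√(1+z²) = 4.15 + 2×4.56×2.693 = 28.71 m.
Hydraulic radius R = A/P = 70.91/28.71 = 2.47 m.
V = (1/n) R^(2/3) √S = (1/0.037) × 2.47^(2/3) × √0.0022 = 2.316 m/s. Hydraulic depth D_h = A/T = 70.91/26.95 = 2.631 m.
Froude number Fr = V/√(g·D_h) = 2.316/√(9.81×2.631) = 0.456, which is less than 1, so the flow is subcritical.

subcritical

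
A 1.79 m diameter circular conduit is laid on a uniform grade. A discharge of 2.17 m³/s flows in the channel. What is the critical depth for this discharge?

y_c = 0.719 m

At critical depth, Q² T / (g A³) = 1, i.e. A³/T = Q²/g = 2.17²/9.81 = 0.48.
Trying y = 0.595 m: A³/T = 0.2321 — too small.
Trying y = 0.825 m: A³/T = 0.8152 — too large.
Trying y = 0.719 m: A³/T = 0.4812 — ≈ 0.48.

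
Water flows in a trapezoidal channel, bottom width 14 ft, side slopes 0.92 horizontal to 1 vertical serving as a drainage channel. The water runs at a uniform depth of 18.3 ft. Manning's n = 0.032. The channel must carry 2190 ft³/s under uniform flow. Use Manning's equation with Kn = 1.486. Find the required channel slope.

With bottom width b = 14 ft and side slope z = 0.92: A = (b + zy)y = (14 + 0.92×18.3)×18.3 = 564.3 ft²; P = b + 2y√(1+z²) = 14 + 2×18.3×1.359 = 63.73 ft.
Hydraulic radius R = A/P = 564.3/63.73 = 8.854 ft.
From Manning's equation, S = [nQ / (1.486 A R^(2/3))]² = [0.032 × 2190 / (1.486 × 564.3 × 8.854^(2/3))]² = 0.000381.

S = 0.000381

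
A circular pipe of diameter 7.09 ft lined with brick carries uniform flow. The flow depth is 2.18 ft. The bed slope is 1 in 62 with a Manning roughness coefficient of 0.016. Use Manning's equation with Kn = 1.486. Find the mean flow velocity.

For a circular section of diameter D = 7.09 ft at depth y = 2.18 ft, the central angle is θ = 2 arccos(1 − 2y/D) = 2.351 rad. Then A = (D²/8)(θ − sin θ) = 10.31 ft² and P = Dθ/2 = 8.335 ft.
Hydraulic radius R = A/P = 10.31/8.335 = 1.237 ft.
From Manning's equation, V = (1.486/n) R^(2/3) S^(1/2) = (1.486/0.016) × 1.237^(2/3) × 0.01613^(1/2) = 13.6 ft/s.

V = 13.6 ft/s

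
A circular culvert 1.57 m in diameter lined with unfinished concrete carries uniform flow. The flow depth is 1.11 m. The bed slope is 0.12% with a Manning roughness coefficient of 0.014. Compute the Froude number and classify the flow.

For a circular section of diameter D = 1.57 m at depth y = 1.11 m, the central angle is θ = 2 arccos(1 − 2y/D) = 3.995 rad. Then A = (D²/8)(θ − sin θ) = 1.463 m² and P = Dθ/2 = 3.136 m.
Hydraulic radius R = A/P = 1.463/3.136 = 0.4665 m.
V = (1/n) R^(2/3) √S = (1/0.014) × 0.4665^(2/3) × √0.0012 = 1.488 m/s. Hydraulic depth D_h = A/T = 1.463/1.429 = 1.024 m.
Froude number Fr = V/√(g·D_h) = 1.488/√(9.81×1.024) = 0.47, which is less than 1, so the flow is subcritical.

subcritical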